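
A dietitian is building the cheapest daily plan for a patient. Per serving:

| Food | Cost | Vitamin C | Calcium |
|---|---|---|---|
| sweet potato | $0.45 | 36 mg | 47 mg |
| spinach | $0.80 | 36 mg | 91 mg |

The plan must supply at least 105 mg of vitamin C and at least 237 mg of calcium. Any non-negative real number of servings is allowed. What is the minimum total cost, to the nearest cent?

This is a tiny linear program; its minimum lies at a vertex of the feasible set. List the vertices and price them.
sweet potato only: max(105/36, 237/47) = 5.043 servings → $2.27.
spinach only: max(105/36, 237/91) = 2.917 servings → $2.33.
sweet potato + spinach with both tight: 0.6458 servings and 2.271 servings → $2.11.
The minimum over all feasible corners is $2.11.

$2.11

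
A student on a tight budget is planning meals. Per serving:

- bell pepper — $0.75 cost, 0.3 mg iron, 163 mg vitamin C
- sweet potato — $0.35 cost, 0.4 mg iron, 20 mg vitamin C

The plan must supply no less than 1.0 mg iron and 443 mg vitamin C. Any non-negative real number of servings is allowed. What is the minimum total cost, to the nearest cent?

$2.17

bell pepper only: max(1.0/0.3, 443/163) = 3.333 servings → $2.50.
sweet potato only: max(1.0/0.4, 443/20) = 22.15 servings → $7.75.
bell pepper + sweet potato with both tight: 2.655 servings and 0.5084 servings → $2.17.
So the least-cost plan costs $2.17.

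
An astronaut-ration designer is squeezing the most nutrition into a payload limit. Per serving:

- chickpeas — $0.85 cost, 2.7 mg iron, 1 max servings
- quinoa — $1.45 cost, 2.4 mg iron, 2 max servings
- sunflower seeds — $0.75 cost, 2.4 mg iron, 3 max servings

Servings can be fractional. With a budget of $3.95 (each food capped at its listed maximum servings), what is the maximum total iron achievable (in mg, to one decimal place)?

Iron per dollar: sunflower seeds 3.2, chickpeas 3.176, quinoa 1.655.
Take 3 servings of sunflower seeds: spends $2.25, +7.2 mg iron (running total 7.2 mg).
Take 1 serving of chickpeas: spends $0.85, +2.7 mg iron (running total 9.9 mg).
Take 0.5862 servings of quinoa: spends $0.85, +1.4 mg iron (running total 11.3 mg).
Greedy by best ratio exhausts the cost allowance optimally: 11.3 mg.

11.3 mg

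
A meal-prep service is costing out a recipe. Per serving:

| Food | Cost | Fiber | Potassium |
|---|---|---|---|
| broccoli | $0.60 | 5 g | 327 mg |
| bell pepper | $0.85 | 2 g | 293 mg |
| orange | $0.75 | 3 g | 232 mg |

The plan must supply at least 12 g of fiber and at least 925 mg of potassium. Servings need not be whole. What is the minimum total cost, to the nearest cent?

A basic optimal solution has at most two foods positive. Try each food alone and each pair with both targets met exactly.
broccoli only: max(12/5, 925/327) = 2.829 servings → $1.70.
bell pepper only: max(12/2, 925/293) = 6 servings → $5.10.
orange only: max(12/3, 925/232) = 4 servings → $3.00.
broccoli + bell pepper with both tight: 2.054 servings and 0.8644 servings → $1.97.
broccoli + orange with both tight: 0.05028 servings and 3.916 servings → $2.97.
bell pepper + orange: the both-tight solution has a negative serving — not a feasible corner.
Cheapest feasible corner: $1.70.

$1.70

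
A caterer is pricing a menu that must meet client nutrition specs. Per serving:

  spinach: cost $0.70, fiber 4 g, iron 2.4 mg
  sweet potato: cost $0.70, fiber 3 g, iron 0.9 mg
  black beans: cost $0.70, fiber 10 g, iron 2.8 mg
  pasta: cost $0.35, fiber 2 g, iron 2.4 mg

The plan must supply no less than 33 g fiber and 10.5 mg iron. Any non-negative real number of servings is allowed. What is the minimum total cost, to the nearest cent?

$2.45

Check every corner: each single food scaled to meet both minima, and each pair solved so both constraints bind.
spinach only: max(33/4, 10.5/2.4) = 8.25 servings → $5.78.
sweet potato only: max(33/3, 10.5/0.9) = 11.67 servings → $8.17.
black beans only: max(33/10, 10.5/2.8) = 3.75 servings → $2.62.
pasta only: max(33/2, 10.5/2.4) = 16.5 servings → $5.78.
spinach + sweet potato with both tight: 0.5 servings and 10.33 servings → $7.58.
spinach + black beans with both tight: 0.9844 servings and 2.906 servings → $2.72.
spinach + pasta: the both-tight solution has a negative serving — not a feasible corner.
sweet potato + black beans: the both-tight solution has a negative serving — not a feasible corner.
sweet potato + pasta with both tight: 10.78 servings and 0.3333 servings → $7.66.
black beans + pasta with both tight: 3.163 servings and 0.6848 servings → $2.45.
Cheapest feasible corner: $2.45.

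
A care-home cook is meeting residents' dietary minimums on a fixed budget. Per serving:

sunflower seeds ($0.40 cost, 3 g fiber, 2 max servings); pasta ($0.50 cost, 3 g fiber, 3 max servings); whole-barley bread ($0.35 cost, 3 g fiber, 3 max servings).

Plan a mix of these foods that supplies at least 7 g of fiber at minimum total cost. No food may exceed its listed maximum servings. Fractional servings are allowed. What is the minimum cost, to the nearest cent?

Cost per g of fiber: whole-barley bread $0.1167, sunflower seeds $0.1333, pasta $0.1667.
Take 2.333 servings of whole-barley bread: +7.0 g fiber for $0.82 (total $0.82, still need 0.0 g).
Filling from the cheapest source first is optimal under one linear minimum: $0.82.

$0.82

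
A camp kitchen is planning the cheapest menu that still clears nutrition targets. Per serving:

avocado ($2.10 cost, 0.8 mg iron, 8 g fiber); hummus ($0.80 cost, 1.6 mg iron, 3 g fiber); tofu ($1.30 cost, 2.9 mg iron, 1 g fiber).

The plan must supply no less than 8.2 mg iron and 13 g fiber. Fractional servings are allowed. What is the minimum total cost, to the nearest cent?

$4.02

avocado only: max(8.2/0.8, 13/8) = 10.25 servings → $21.52.
hummus only: max(8.2/1.6, 13/3) = 5.125 servings → $4.10.
tofu only: max(8.2/2.9, 13/1) = 13 servings → $16.90.
avocado + hummus: the both-tight solution has a negative serving — not a feasible corner.
avocado + tofu with both tight: 1.317 servings and 2.464 servings → $5.97.
hummus + tofu with both tight: 4.155 servings and 0.5352 servings → $4.02.
So the least-cost plan costs $4.02.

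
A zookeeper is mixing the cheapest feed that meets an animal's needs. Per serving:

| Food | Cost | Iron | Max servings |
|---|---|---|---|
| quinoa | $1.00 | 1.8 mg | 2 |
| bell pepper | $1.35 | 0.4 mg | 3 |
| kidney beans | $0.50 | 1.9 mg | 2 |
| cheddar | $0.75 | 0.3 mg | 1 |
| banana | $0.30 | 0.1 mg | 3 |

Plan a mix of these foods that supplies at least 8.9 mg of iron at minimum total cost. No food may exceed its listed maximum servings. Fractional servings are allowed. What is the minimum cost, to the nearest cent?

Cost per mg of iron: kidney beans $0.2632, quinoa $0.5556, cheddar $2.5000, banana $3.0000, bell pepper $3.3750.
Take 2 servings of kidney beans: +3.8 mg iron for $1.00 (total $1.00, still need 5.1 mg).
Take 2 servings of quinoa: +3.6 mg iron for $2.00 (total $3.00, still need 1.5 mg).
Take 1 serving of cheddar: +0.3 mg iron for $0.75 (total $3.75, still need 1.2 mg).
Take 3 servings of banana: +0.3 mg iron for $0.90 (total $4.65, still need 0.9 mg).
Take 2.25 servings of bell pepper: +0.9 mg iron for $3.04 (total $7.69, still need 0.0 mg).
Greedy by cheapest-per-mg is optimal for a single linear constraint, so the minimum cost is $7.69.

$7.69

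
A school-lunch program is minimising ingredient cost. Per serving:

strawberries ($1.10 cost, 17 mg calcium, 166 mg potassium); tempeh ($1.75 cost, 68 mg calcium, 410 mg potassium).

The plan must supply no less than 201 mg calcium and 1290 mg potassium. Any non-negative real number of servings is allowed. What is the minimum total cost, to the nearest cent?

$5.51

Two binding constraints pin down two serving amounts, so the optimal mix uses at most two foods. The candidates are each food alone (scaled to the tighter of calcium/potassium) and each pair with both constraints tight.
strawberries only: max(201/17, 1290/166) = 11.82 servings → $13.01.
tempeh only: max(201/68, 1290/410) = 3.146 servings → $5.51.
strawberries + tempeh with both tight: 1.23 servings and 2.648 servings → $5.99.
The minimum over all feasible corners is $5.51.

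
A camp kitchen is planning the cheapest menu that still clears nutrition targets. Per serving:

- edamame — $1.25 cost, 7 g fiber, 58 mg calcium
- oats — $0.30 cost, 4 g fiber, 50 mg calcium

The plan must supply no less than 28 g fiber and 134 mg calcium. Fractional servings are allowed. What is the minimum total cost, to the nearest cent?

$2.10

Check every corner: each single food scaled to meet both minima, and each pair solved so both constraints bind.
edamame only: max(28/7, 134/58) = 4 servings → $5.00.
oats only: max(28/4, 134/50) = 7 servings → $2.10.
edamame + oats with both targets exact would need a negative amount; discard.
So the least-cost plan costs $2.10.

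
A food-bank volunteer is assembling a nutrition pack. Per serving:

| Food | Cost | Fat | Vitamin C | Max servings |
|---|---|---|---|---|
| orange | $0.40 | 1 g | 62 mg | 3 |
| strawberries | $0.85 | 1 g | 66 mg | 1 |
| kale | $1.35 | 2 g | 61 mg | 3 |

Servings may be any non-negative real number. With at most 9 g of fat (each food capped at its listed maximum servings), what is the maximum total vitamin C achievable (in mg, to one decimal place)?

Vitamin C per g fat: strawberries 66, orange 62, kale 30.5.
Take 1 serving of strawberries: uses 1 g fat, +66.0 mg vitamin C (running total 66.0 mg).
Take 3 servings of orange: uses 3 g fat, +186.0 mg vitamin C (running total 252.0 mg).
Take 2.5 servings of kale: uses 5 g fat, +152.5 mg vitamin C (running total 404.5 mg).
Greedy by best ratio exhausts the fat allowance optimally: 404.5 mg.

404.5 mg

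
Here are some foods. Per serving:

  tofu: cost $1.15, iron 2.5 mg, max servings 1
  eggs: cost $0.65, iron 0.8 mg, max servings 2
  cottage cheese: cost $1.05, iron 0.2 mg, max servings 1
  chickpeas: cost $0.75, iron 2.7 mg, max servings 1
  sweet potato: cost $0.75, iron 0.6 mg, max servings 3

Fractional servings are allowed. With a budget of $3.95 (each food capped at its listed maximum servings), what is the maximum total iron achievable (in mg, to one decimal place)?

Iron per dollar: chickpeas 3.6, tofu 2.174, eggs 1.231, sweet potato 0.8, cottage cheese 0.1905.
Take 1 serving of chickpeas: spends $0.75, +2.7 mg iron (running total 2.7 mg).
Take 1 serving of tofu: spends $1.15, +2.5 mg iron (running total 5.2 mg).
Take 2 servings of eggs: spends $1.30, +1.6 mg iron (running total 6.8 mg).
Take 1 serving of sweet potato: spends $0.75, +0.6 mg iron (running total 7.4 mg).
Greedy by best ratio exhausts the cost allowance optimally: 7.4 mg.

7.4 mg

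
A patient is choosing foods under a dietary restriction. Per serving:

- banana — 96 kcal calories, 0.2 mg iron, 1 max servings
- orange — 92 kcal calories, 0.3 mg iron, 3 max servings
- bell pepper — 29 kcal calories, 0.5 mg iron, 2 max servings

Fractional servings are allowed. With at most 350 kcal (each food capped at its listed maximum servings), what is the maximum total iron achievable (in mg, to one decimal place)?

1.9 mg

Iron per kcal: bell pepper 0.01724, orange 0.003261, banana 0.002083.
Take 2 servings of bell pepper: uses 58 kcal, +1.0 mg iron (running total 1.0 mg).
Take 3 servings of orange: uses 276 kcal, +0.9 mg iron (running total 1.9 mg).
Take 0.1667 servings of banana: uses 16 kcal, +0.0 mg iron (running total 1.9 mg).
Greedy by best ratio exhausts the calories allowance optimally: 1.9 mg.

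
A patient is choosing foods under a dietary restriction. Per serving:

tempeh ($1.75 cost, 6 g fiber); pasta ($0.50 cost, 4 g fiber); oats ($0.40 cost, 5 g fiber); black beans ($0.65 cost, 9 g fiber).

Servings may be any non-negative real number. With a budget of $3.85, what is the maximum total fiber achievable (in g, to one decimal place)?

Fiber per dollar: black beans 13.85, oats 12.5, pasta 8, tempeh 3.429.
With no serving limits, spend the whole cost allowance on black beans: $3.85 / $0.65 × 9 g = 53.3 g.

53.3 g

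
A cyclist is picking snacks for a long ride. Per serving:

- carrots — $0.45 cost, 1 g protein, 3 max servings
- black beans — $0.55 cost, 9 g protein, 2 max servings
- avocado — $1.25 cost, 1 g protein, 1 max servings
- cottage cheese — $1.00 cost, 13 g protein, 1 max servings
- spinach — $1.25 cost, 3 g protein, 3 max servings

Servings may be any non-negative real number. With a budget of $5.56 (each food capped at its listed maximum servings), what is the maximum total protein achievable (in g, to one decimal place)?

Protein per dollar: black beans 16.36, cottage cheese 13, spinach 2.4, carrots 2.222, avocado 0.8.
Take 2 servings of black beans: spends $1.10, +18.0 g protein (running total 18.0 g).
Take 1 serving of cottage cheese: spends $1.00, +13.0 g protein (running total 31.0 g).
Take 2.768 servings of spinach: spends $3.46, +8.3 g protein (running total 39.3 g).
Greedy by best ratio exhausts the cost allowance optimally: 39.3 g.

39.3 g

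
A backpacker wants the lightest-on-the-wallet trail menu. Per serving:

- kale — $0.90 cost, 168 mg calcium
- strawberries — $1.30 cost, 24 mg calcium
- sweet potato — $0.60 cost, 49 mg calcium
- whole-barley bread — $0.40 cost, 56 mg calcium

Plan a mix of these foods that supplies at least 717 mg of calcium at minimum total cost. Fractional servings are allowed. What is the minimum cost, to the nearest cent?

Cost per mg of calcium: kale $0.0054, whole-barley bread $0.0071, sweet potato $0.0122, strawberries $0.0542.
With no serving limits, use only kale: 717 mg / 168 mg = 4.268 servings × $0.90 = $3.84.

$3.84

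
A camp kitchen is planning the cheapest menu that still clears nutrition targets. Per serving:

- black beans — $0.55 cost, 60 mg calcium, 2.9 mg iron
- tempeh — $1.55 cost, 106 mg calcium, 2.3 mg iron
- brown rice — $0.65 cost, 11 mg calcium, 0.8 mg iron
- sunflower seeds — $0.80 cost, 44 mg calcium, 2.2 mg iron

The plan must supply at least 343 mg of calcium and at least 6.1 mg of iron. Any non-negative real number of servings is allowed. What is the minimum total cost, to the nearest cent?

$3.14

black beans only: max(343/60, 6.1/2.9) = 5.717 servings → $3.14.
tempeh only: max(343/106, 6.1/2.3) = 3.236 servings → $5.02.
brown rice only: max(343/11, 6.1/0.8) = 31.18 servings → $20.27.
sunflower seeds only: max(343/44, 6.1/2.2) = 7.795 servings → $6.24.
black beans + tempeh: intersection lies outside the first quadrant.
black beans + brown rice: the both-tight solution has a negative serving — not a feasible corner.
black beans + sunflower seeds with both targets exact would need a negative amount; discard.
tempeh + brown rice with both targets exact would need a negative amount; discard.
tempeh + sunflower seeds: intersection lies outside the first quadrant.
brown rice + sunflower seeds: the both-tight solution has a negative serving — not a feasible corner.
Cheapest feasible corner: $3.14.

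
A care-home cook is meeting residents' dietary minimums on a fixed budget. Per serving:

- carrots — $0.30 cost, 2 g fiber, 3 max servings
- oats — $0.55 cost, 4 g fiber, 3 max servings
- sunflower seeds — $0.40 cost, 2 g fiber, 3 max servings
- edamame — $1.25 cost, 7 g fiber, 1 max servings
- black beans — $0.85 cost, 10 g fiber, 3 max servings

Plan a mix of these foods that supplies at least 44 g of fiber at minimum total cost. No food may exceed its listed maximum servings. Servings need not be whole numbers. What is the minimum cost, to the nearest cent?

Cost per g of fiber: black beans $0.0850, oats $0.1375, carrots $0.1500, edamame $0.1786, sunflower seeds $0.2000.
Take 3 servings of black beans: +30.0 g fiber for $2.55 (total $2.55, still need 14.0 g).
Take 3 servings of oats: +12.0 g fiber for $1.65 (total $4.20, still need 2.0 g).
Take 1 serving of carrots: +2.0 g fiber for $0.30 (total $4.50, still need 0.0 g).
Greedy by cheapest-per-g is optimal for a single linear constraint, so the minimum cost is $4.50.

$4.50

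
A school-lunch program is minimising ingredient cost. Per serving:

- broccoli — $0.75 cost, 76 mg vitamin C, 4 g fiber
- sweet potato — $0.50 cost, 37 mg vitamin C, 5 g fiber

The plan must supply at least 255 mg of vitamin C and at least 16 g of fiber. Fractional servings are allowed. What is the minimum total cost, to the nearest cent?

For a min-cost LP with two ≥-constraints, a basic feasible solution has at most two positive variables.
broccoli only: max(255/76, 16/4) = 4 servings → $3.00.
sweet potato only: max(255/37, 16/5) = 6.892 servings → $3.45.
broccoli + sweet potato with both tight: 2.944 servings and 0.8448 servings → $2.63.
Cheapest feasible corner: $2.63.

$2.63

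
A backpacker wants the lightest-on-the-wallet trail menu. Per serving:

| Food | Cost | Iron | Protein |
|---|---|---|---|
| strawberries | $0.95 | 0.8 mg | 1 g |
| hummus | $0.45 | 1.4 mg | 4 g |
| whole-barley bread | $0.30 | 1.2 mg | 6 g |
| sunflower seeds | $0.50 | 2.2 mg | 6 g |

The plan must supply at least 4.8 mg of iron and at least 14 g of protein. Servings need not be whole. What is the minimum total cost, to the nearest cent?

$1.10

strawberries only: max(4.8/0.8, 14/1) = 14 servings → $13.30.
hummus only: max(4.8/1.4, 14/4) = 3.5 servings → $1.57.
whole-barley bread only: max(4.8/1.2, 14/6) = 4 servings → $1.20.
sunflower seeds only: max(4.8/2.2, 14/6) = 2.333 servings → $1.17.
strawberries + hummus: intersection lies outside the first quadrant.
strawberries + whole-barley bread with both tight: 3.333 servings and 1.778 servings → $3.70.
strawberries + sunflower seeds with both targets exact would need a negative amount; discard.
hummus + whole-barley bread with both tight: 3.333 servings and 0.1111 servings → $1.53.
hummus + sunflower seeds with both targets exact would need a negative amount; discard.
whole-barley bread + sunflower seeds with both tight: 0.3333 servings and 2 servings → $1.10.
Cheapest feasible corner: $1.10.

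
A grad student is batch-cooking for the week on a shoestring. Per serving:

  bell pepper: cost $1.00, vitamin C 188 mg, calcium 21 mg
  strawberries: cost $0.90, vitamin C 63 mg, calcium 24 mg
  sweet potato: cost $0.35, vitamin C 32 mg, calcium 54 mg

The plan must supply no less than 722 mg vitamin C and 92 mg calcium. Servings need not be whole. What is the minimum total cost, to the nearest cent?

$3.88

A basic optimal solution has at most two foods positive. Try each food alone and each pair with both targets met exactly.
bell pepper only: max(722/188, 92/21) = 4.381 servings → $4.38.
strawberries only: max(722/63, 92/24) = 11.46 servings → $10.31.
sweet potato only: max(722/32, 92/54) = 22.56 servings → $7.90.
bell pepper + strawberries with both tight: 3.616 servings and 0.6692 servings → $4.22.
bell pepper + sweet potato with both tight: 3.802 servings and 0.2251 servings → $3.88.
strawberries + sweet potato with both targets exact would need a negative amount; discard.
Cheapest feasible corner: $3.88.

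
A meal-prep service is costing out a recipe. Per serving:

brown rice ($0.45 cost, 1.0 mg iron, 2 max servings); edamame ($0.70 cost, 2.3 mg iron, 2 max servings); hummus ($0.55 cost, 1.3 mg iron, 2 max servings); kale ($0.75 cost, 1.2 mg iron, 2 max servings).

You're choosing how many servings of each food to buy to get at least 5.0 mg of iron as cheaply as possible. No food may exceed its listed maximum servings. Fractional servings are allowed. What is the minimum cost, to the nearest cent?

Cost per mg of iron: edamame $0.3043, hummus $0.4231, brown rice $0.4500, kale $0.6250.
Take 2 servings of edamame: +4.6 mg iron for $1.40 (total $1.40, still need 0.4 mg).
Take 0.3077 servings of hummus: +0.4 mg iron for $0.17 (total $1.57, still need 0.0 mg).
Greedy by cheapest-per-mg is optimal for a single linear constraint, so the minimum cost is $1.57.

$1.57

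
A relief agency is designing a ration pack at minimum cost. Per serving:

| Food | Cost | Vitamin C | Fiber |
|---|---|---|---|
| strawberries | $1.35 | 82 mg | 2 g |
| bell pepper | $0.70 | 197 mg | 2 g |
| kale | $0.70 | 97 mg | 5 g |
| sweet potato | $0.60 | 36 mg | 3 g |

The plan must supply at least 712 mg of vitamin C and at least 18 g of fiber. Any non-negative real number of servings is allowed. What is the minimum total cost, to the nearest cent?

$3.48

Two binding constraints pin down two serving amounts, so the optimal mix uses at most two foods. The candidates are each food alone (scaled to the tighter of vitamin C/fiber) and each pair with both constraints tight.
strawberries only: max(712/82, 18/2) = 9 servings → $12.15.
bell pepper only: max(712/197, 18/2) = 9 servings → $6.30.
kale only: max(712/97, 18/5) = 7.34 servings → $5.14.
sweet potato only: max(712/36, 18/3) = 19.78 servings → $11.87.
strawberries + bell pepper: the both-tight solution has a negative serving — not a feasible corner.
strawberries + kale with both tight: 8.398 servings and 0.2407 servings → $11.51.
strawberries + sweet potato with both tight: 8.552 servings and 0.2989 servings → $11.72.
bell pepper + kale with both tight: 2.293 servings and 2.683 servings → $3.48.
bell pepper + sweet potato with both tight: 2.867 servings and 4.089 servings → $4.46.
kale + sweet potato: the both-tight solution has a negative serving — not a feasible corner.
So the least-cost plan costs $3.48.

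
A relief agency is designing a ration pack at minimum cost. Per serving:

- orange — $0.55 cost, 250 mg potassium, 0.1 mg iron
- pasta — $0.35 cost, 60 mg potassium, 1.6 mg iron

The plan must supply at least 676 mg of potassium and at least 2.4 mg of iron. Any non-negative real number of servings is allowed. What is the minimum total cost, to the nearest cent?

$1.78

This is a tiny linear program; its minimum lies at a vertex of the feasible set. List the vertices and price them.
orange only: max(676/250, 2.4/0.1) = 24 servings → $13.20.
pasta only: max(676/60, 2.4/1.6) = 11.27 servings → $3.94.
orange + pasta with both tight: 2.38 servings and 1.351 servings → $1.78.
Cheapest feasible corner: $1.78.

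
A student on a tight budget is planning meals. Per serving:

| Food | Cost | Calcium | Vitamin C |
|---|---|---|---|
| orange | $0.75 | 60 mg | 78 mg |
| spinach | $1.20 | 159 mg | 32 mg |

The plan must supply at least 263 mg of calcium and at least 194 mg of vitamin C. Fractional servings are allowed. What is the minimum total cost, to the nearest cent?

$2.62

With two linear requirements the optimum uses one or two foods; enumerate the corners.
orange only: max(263/60, 194/78) = 4.383 servings → $3.29.
spinach only: max(263/159, 194/32) = 6.062 servings → $7.28.
orange + spinach with both tight: 2.14 servings and 0.8466 servings → $2.62.
So the least-cost plan costs $2.62.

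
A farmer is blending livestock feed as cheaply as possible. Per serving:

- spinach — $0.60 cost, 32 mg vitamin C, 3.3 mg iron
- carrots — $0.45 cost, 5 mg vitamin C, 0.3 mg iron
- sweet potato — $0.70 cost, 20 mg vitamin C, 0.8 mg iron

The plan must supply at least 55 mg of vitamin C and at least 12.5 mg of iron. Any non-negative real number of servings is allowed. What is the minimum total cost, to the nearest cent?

This is a tiny linear program; its minimum lies at a vertex of the feasible set. List the vertices and price them.
spinach only: max(55/32, 12.5/3.3) = 3.788 servings → $2.27.
carrots only: max(55/5, 12.5/0.3) = 41.67 servings → $18.75.
sweet potato only: max(55/20, 12.5/0.8) = 15.62 servings → $10.94.
spinach + carrots: intersection lies outside the first quadrant.
spinach + sweet potato: intersection lies outside the first quadrant.
carrots + sweet potato: intersection lies outside the first quadrant.
The minimum over all feasible corners is $2.27.

$2.27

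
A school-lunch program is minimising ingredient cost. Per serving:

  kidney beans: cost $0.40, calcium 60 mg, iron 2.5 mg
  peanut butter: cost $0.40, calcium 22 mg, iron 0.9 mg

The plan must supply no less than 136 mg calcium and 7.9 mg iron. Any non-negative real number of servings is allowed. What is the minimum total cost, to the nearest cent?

This is a tiny linear program; its minimum lies at a vertex of the feasible set. List the vertices and price them.
kidney beans only: max(136/60, 7.9/2.5) = 3.16 servings → $1.26.
peanut butter only: max(136/22, 7.9/0.9) = 8.778 servings → $3.51.
kidney beans + peanut butter: the both-tight solution has a negative serving — not a feasible corner.
So the least-cost plan costs $1.26.

$1.26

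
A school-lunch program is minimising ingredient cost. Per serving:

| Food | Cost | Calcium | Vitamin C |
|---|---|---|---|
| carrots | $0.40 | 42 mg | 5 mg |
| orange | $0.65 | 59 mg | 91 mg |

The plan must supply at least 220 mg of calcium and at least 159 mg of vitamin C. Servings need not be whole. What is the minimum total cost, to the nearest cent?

$2.23

This is a tiny linear program; its minimum lies at a vertex of the feasible set. List the vertices and price them.
carrots only: max(220/42, 159/5) = 31.8 servings → $12.72.
orange only: max(220/59, 159/91) = 3.729 servings → $2.42.
carrots + orange with both tight: 3.016 servings and 1.582 servings → $2.23.
The minimum over all feasible corners is $2.23.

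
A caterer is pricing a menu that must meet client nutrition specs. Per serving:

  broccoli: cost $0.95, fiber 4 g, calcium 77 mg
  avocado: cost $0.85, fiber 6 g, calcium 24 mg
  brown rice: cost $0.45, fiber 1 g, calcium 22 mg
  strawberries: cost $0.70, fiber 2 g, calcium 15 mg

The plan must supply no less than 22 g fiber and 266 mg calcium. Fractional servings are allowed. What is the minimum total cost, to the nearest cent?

The cheapest plan sits at a corner of the feasible region — with two constraints it uses at most two foods.
broccoli only: max(22/4, 266/77) = 5.5 servings → $5.22.
avocado only: max(22/6, 266/24) = 11.08 servings → $9.42.
brown rice only: max(22/1, 266/22) = 22 servings → $9.90.
strawberries only: max(22/2, 266/15) = 17.73 servings → $12.41.
broccoli + avocado with both tight: 2.918 servings and 1.721 servings → $4.24.
broccoli + brown rice: intersection lies outside the first quadrant.
broccoli + strawberries with both tight: 2.149 servings and 6.702 servings → $6.73.
avocado + brown rice with both tight: 2.019 servings and 9.889 servings → $6.17.
avocado + strawberries: the both-tight solution has a negative serving — not a feasible corner.
brown rice + strawberries with both tight: 6.966 servings and 7.517 servings → $8.40.
The minimum over all feasible corners is $4.24.

$4.24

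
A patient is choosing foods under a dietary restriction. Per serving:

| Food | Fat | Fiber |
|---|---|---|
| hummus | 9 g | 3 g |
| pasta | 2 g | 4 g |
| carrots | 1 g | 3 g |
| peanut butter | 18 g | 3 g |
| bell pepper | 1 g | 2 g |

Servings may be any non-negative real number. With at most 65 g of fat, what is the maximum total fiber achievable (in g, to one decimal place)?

195.0 g

Fiber per g fat: carrots 3, pasta 2, bell pepper 2, hummus 0.3333, peanut butter 0.1667.
With no serving limits, spend the whole fat allowance on carrots: 65 g / 1 g × 3 g = 195.0 g.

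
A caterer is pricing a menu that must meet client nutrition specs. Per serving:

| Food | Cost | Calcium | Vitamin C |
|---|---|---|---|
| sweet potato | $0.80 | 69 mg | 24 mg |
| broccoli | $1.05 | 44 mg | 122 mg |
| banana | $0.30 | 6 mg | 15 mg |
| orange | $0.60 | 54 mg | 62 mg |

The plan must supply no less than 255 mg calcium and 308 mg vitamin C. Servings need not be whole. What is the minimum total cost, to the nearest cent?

$2.95

sweet potato only: max(255/69, 308/24) = 12.83 servings → $10.27.
broccoli only: max(255/44, 308/122) = 5.795 servings → $6.09.
banana only: max(255/6, 308/15) = 42.5 servings → $12.75.
orange only: max(255/54, 308/62) = 4.968 servings → $2.98.
sweet potato + broccoli with both tight: 2.385 servings and 2.055 servings → $4.07.
sweet potato + banana with both tight: 2.219 servings and 16.98 servings → $6.87.
sweet potato + orange: intersection lies outside the first quadrant.
broccoli + banana: intersection lies outside the first quadrant.
broccoli + orange with both tight: 0.213 servings and 4.549 servings → $2.95.
banana + orange with both tight: 1.877 servings and 4.514 servings → $3.27.
Cheapest feasible corner: $2.95.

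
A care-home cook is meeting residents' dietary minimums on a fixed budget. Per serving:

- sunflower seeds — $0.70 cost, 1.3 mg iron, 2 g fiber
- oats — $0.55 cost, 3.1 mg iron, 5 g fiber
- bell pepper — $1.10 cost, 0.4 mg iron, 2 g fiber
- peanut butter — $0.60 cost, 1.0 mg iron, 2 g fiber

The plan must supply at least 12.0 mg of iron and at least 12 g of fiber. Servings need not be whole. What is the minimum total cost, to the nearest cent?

$2.13

Check every corner: each single food scaled to meet both minima, and each pair solved so both constraints bind.
sunflower seeds only: max(12.0/1.3, 12/2) = 9.231 servings → $6.46.
oats only: max(12.0/3.1, 12/5) = 3.871 servings → $2.13.
bell pepper only: max(12.0/0.4, 12/2) = 30 servings → $33.00.
peanut butter only: max(12.0/1.0, 12/2) = 12 servings → $7.20.
sunflower seeds + oats: the both-tight solution has a negative serving — not a feasible corner.
sunflower seeds + bell pepper with both targets exact would need a negative amount; discard.
sunflower seeds + peanut butter: intersection lies outside the first quadrant.
oats + bell pepper: the both-tight solution has a negative serving — not a feasible corner.
oats + peanut butter: intersection lies outside the first quadrant.
bell pepper + peanut butter: the both-tight solution has a negative serving — not a feasible corner.
Cheapest feasible corner: $2.13.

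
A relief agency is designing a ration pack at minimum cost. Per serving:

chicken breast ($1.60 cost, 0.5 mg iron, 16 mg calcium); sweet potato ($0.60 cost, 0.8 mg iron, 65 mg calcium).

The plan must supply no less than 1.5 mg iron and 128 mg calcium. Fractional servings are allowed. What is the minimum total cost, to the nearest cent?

$1.18

An LP optimum is at a vertex; with two nutrient constraints at most two foods are used. Check each candidate.
chicken breast only: max(1.5/0.5, 128/16) = 8 servings → $12.80.
sweet potato only: max(1.5/0.8, 128/65) = 1.969 servings → $1.18.
chicken breast + sweet potato: the both-tight solution has a negative serving — not a feasible corner.
Cheapest feasible corner: $1.18.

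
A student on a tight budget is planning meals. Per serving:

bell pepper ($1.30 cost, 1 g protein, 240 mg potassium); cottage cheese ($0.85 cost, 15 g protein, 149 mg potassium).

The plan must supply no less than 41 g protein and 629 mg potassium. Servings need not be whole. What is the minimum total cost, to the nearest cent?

$3.52

bell pepper only: max(41/1, 629/240) = 41 servings → $53.30.
cottage cheese only: max(41/15, 629/149) = 4.221 servings → $3.59.
bell pepper + cottage cheese with both tight: 0.9638 servings and 2.669 servings → $3.52.
Cheapest feasible corner: $3.52.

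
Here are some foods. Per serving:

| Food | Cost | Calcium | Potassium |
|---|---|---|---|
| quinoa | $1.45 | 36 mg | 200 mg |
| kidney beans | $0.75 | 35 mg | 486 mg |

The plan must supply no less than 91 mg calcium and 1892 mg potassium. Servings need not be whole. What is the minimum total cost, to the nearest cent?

$2.92

A basic optimal solution has at most two foods positive. Try each food alone and each pair with both targets met exactly.
quinoa only: max(91/36, 1892/200) = 9.46 servings → $13.72.
kidney beans only: max(91/35, 1892/486) = 3.893 servings → $2.92.
quinoa + kidney beans: the both-tight solution has a negative serving — not a feasible corner.
So the least-cost plan costs $2.92.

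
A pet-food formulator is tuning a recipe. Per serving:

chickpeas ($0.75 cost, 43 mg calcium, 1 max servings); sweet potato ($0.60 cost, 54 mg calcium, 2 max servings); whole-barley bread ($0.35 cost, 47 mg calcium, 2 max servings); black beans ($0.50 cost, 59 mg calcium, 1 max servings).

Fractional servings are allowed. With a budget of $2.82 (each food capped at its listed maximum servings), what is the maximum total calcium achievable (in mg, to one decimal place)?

285.1 mg

Calcium per dollar: whole-barley bread 134.3, black beans 118, sweet potato 90, chickpeas 57.33.
Take 2 servings of whole-barley bread: spends $0.70, +94.0 mg calcium (running total 94.0 mg).
Take 1 serving of black beans: spends $0.50, +59.0 mg calcium (running total 153.0 mg).
Take 2 servings of sweet potato: spends $1.20, +108.0 mg calcium (running total 261.0 mg).
Take 0.56 servings of chickpeas: spends $0.42, +24.1 mg calcium (running total 285.1 mg).
Filling greedily by calcium-per-dollar is optimal for one linear limit, giving 285.1 mg.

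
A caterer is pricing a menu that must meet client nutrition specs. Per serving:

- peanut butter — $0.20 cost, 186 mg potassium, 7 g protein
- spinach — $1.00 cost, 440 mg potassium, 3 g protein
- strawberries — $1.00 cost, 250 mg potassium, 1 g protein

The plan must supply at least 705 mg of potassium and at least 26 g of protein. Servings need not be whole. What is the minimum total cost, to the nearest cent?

Check every corner: each single food scaled to meet both minima, and each pair solved so both constraints bind.
peanut butter only: max(705/186, 26/7) = 3.79 servings → $0.76.
spinach only: max(705/440, 26/3) = 8.667 servings → $8.67.
strawberries only: max(705/250, 26/1) = 26 servings → $26.00.
peanut butter + spinach with both tight: 3.697 servings and 0.03925 servings → $0.78.
peanut butter + strawberries with both tight: 3.705 servings and 0.0633 servings → $0.80.
spinach + strawberries: intersection lies outside the first quadrant.
Cheapest feasible corner: $0.76.

$0.76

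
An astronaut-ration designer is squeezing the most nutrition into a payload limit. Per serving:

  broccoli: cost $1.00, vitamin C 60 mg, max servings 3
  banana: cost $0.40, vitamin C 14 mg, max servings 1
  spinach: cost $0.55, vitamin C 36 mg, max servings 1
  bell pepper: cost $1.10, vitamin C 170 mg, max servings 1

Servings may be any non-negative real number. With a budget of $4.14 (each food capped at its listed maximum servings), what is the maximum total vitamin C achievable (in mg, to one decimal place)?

Vitamin C per dollar: bell pepper 154.5, spinach 65.45, broccoli 60, banana 35.
Take 1 serving of bell pepper: spends $1.10, +170.0 mg vitamin C (running total 170.0 mg).
Take 1 serving of spinach: spends $0.55, +36.0 mg vitamin C (running total 206.0 mg).
Take 2.49 servings of broccoli: spends $2.49, +149.4 mg vitamin C (running total 355.4 mg).
Filling greedily by vitamin C-per-dollar is optimal for one linear limit, giving 355.4 mg.

355.4 mg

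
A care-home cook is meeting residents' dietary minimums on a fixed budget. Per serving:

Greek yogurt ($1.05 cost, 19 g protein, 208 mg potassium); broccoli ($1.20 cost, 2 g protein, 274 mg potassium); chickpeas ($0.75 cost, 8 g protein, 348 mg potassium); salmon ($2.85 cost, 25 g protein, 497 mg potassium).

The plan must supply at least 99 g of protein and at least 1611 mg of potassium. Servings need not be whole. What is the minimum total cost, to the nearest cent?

Greek yogurt only: max(99/19, 1611/208) = 7.745 servings → $8.13.
broccoli only: max(99/2, 1611/274) = 49.5 servings → $59.40.
chickpeas only: max(99/8, 1611/348) = 12.38 servings → $9.28.
salmon only: max(99/25, 1611/497) = 3.96 servings → $11.29.
Greek yogurt + broccoli with both tight: 4.99 servings and 2.091 servings → $7.75.
Greek yogurt + chickpeas with both tight: 4.358 servings and 2.024 servings → $6.09.
Greek yogurt + salmon with both tight: 2.104 servings and 2.361 servings → $8.94.
broccoli + chickpeas: the both-tight solution has a negative serving — not a feasible corner.
broccoli + salmon: intersection lies outside the first quadrant.
chickpeas + salmon: the both-tight solution has a negative serving — not a feasible corner.
So the least-cost plan costs $6.09.

$6.09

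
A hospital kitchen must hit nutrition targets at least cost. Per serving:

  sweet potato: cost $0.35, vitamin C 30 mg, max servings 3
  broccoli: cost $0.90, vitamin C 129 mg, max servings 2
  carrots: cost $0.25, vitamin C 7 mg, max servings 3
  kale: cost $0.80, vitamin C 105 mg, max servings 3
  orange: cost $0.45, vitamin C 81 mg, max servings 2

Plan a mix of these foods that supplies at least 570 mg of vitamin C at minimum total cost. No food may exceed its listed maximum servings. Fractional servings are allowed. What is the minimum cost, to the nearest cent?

Cost per mg of vitamin C: orange $0.0056, broccoli $0.0070, kale $0.0076, sweet potato $0.0117, carrots $0.0357.
Take 2 servings of orange: +162.0 mg vitamin C for $0.90 (total $0.90, still need 408.0 mg).
Take 2 servings of broccoli: +258.0 mg vitamin C for $1.80 (total $2.70, still need 150.0 mg).
Take 1.429 servings of kale: +150.0 mg vitamin C for $1.14 (total $3.84, still need 0.0 mg).
Filling from the cheapest source first is optimal under one linear minimum: $3.84.

$3.84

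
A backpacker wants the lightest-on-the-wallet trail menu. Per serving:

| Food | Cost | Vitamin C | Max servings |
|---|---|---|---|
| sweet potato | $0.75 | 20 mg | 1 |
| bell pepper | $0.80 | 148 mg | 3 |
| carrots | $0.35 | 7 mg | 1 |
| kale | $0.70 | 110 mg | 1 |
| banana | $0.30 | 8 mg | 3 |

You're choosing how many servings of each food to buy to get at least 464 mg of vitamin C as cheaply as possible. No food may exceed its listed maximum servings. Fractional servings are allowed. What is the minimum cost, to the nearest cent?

$2.53

Cost per mg of vitamin C: bell pepper $0.0054, kale $0.0064, sweet potato $0.0375, banana $0.0375, carrots $0.0500.
Take 3 servings of bell pepper: +444.0 mg vitamin C for $2.40 (total $2.40, still need 20.0 mg).
Take 0.1818 servings of kale: +20.0 mg vitamin C for $0.13 (total $2.53, still need 0.0 mg).
Greedy by cheapest-per-mg is optimal for a single linear constraint, so the minimum cost is $2.53.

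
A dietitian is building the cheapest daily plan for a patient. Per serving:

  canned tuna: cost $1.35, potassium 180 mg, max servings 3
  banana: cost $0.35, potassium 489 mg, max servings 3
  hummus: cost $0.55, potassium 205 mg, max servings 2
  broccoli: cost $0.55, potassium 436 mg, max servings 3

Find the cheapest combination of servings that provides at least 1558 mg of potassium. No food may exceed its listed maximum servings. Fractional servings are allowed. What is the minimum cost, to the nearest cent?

Cost per mg of potassium: banana $0.0007, broccoli $0.0013, hummus $0.0027, canned tuna $0.0075.
Take 3 servings of banana: +1467.0 mg potassium for $1.05 (total $1.05, still need 91.0 mg).
Take 0.2087 servings of broccoli: +91.0 mg potassium for $0.11 (total $1.16, still need 0.0 mg).
Greedy by cheapest-per-mg is optimal for a single linear constraint, so the minimum cost is $1.16.

$1.16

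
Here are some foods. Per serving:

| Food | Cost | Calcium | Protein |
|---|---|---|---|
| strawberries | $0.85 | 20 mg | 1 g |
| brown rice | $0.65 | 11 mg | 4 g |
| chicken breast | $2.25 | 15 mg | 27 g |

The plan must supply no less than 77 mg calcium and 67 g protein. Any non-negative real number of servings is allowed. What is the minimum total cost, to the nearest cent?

With two linear requirements the optimum uses one or two foods; enumerate the corners.
strawberries only: max(77/20, 67/1) = 67 servings → $56.95.
brown rice only: max(77/11, 67/4) = 16.75 servings → $10.89.
chicken breast only: max(77/15, 67/27) = 5.133 servings → $11.55.
strawberries + brown rice: the both-tight solution has a negative serving — not a feasible corner.
strawberries + chicken breast with both tight: 2.046 servings and 2.406 servings → $7.15.
brown rice + chicken breast with both tight: 4.532 servings and 1.81 servings → $7.02.
Cheapest feasible corner: $7.02.

$7.02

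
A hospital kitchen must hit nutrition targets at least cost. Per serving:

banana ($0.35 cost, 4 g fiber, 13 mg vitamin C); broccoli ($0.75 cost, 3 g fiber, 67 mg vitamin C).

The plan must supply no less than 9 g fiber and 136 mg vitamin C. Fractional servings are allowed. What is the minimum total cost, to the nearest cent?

$1.70

This is a tiny linear program; its minimum lies at a vertex of the feasible set. List the vertices and price them.
banana only: max(9/4, 136/13) = 10.46 servings → $3.66.
broccoli only: max(9/3, 136/67) = 3 servings → $2.25.
banana + broccoli with both tight: 0.8515 servings and 1.865 servings → $1.70.
The minimum over all feasible corners is $1.70.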